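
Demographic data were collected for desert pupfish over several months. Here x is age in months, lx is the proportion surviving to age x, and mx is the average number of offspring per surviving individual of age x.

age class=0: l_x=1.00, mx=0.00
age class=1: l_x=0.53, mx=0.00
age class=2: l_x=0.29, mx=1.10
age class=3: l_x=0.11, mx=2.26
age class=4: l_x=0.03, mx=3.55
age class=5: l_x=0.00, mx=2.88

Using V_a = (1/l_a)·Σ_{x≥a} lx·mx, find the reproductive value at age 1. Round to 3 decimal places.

1.272

lx·mx for x ≥ 1: 0, 0.319, 0.2486, 0.1065, 0 → sum = 0.6741
V_1 = 0.6741 / l_1 = 0.6741 / 0.53 = 1.271887… → 1.272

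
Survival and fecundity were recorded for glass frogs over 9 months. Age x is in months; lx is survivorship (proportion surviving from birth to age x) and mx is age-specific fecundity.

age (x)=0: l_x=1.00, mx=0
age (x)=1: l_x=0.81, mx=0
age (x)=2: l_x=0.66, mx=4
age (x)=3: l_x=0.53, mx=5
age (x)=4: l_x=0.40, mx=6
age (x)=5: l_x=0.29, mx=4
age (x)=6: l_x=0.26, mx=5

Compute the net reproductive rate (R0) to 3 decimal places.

10.150

lx·mx by age: 0, 0, 2.64, 2.65, 2.4, 1.16, 1.3
R0 = Σ lx·mx = 10.15 → 10.150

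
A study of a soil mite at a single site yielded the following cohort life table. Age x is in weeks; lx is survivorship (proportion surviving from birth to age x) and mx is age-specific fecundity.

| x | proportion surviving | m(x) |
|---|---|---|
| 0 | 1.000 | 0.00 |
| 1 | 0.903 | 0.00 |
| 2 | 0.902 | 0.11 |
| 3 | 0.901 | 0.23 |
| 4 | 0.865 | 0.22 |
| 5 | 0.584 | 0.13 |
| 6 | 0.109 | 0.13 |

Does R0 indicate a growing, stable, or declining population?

R0 = Σ lx·mx = 0 + 0 + 0.09922 + 0.20723 + 0.1903 + 0.07592 + 0.01417 = 0.58684
R0 < 1, so the population is declining.

declining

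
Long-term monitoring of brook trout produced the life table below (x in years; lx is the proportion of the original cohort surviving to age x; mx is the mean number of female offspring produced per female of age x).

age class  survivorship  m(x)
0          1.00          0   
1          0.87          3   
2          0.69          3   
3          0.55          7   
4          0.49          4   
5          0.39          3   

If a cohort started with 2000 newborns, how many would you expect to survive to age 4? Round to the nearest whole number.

980

Expected survivors = N0 · l_4 = 2000 × 0.49 = 980 → 980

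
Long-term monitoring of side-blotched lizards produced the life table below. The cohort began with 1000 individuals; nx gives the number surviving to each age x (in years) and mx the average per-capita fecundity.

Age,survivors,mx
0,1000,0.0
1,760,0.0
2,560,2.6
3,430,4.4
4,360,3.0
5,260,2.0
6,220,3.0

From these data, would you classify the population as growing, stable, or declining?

lx = nx/n0 = nx/1000: 1, 0.76, 0.56, 0.43, 0.36, 0.26, 0.22
R0 = Σ lx·mx = 0 + 0 + 1.456 + 1.892 + 1.08 + 0.52 + 0.66 = 5.608
R0 > 1, so the population is growing.

growing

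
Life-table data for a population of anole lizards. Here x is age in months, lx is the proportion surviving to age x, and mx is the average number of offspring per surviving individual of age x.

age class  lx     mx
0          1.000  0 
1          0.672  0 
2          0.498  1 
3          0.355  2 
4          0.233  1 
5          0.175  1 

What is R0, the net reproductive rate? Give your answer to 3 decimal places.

lx·mx by age: 0, 0, 0.498, 0.71, 0.233, 0.175
R0 = Σ lx·mx = 1.616 → 1.616

1.616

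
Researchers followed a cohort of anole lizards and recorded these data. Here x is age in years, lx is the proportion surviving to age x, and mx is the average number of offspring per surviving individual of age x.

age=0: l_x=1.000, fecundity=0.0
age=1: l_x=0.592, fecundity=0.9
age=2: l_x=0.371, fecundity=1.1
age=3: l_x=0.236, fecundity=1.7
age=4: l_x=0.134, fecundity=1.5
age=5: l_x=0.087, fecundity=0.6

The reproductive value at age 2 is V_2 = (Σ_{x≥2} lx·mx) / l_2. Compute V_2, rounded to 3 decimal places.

lx·mx for x ≥ 2: 0.4081, 0.4012, 0.201, 0.0522 → sum = 1.0625
V_2 = 1.0625 / l_2 = 1.0625 / 0.371 = 2.863881… → 2.864

2.864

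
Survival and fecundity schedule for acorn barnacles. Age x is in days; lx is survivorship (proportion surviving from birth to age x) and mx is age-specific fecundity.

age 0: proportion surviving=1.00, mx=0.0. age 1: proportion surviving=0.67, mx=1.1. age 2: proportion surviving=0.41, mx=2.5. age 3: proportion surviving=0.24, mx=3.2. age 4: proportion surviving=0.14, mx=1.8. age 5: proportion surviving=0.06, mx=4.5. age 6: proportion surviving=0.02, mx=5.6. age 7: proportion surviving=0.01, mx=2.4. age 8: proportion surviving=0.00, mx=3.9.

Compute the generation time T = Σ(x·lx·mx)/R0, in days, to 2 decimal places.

lx·mx: 0, 0.737, 1.025, 0.768, 0.252, 0.27, 0.112, 0.024, 0 → R0 = 3.188
x·lx·mx: 0, 0.737, 2.05, 2.304, 1.008, 1.35, 0.672, 0.168, 0 → Σ = 8.289
T = 8.289 / 3.188 = 2.600063… → 2.60

2.60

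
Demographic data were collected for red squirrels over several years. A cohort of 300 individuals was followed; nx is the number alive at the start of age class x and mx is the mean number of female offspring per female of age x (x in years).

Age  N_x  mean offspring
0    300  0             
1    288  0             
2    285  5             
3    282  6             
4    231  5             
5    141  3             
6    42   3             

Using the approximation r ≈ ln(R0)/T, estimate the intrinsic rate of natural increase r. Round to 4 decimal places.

lx = nx/n0 = nx/300: 1, 0.96, 0.95, 0.94, 0.77, 0.47, 0.14
R0 = Σ lx·mx = 0 + 0 + 4.75 + 5.64 + 3.85 + 1.41 + 0.42 = 16.07
Σ x·lx·mx = 51.39; T = 51.39/16.07 = 3.19788…
r ≈ ln(R0)/T = ln(16.07)/3.19788… = 0.868372… → 0.8684

0.8684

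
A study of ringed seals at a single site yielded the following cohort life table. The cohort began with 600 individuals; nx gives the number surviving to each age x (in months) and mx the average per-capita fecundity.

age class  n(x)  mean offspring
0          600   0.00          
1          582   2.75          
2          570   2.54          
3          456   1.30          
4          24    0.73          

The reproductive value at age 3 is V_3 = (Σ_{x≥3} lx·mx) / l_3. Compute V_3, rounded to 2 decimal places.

lx = nx/n0 = nx/600: 1, 0.97, 0.95, 0.76, 0.04
lx·mx for x ≥ 3: 0.988, 0.0292 → sum = 1.0172
V_3 = 1.0172 / l_3 = 1.0172 / 0.76 = 1.338421… → 1.34

1.34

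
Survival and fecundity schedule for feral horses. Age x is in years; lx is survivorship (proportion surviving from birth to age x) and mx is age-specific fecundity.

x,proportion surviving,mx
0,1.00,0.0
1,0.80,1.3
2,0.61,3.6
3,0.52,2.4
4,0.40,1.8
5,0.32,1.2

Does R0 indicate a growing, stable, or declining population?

growing

R0 = Σ lx·mx = 0 + 1.04 + 2.196 + 1.248 + 0.72 + 0.384 = 5.588
R0 > 1, so the population is growing.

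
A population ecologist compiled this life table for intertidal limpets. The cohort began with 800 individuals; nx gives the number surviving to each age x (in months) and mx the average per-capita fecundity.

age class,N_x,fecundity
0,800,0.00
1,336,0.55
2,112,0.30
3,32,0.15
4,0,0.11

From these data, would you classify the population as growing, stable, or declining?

lx = nx/n0 = nx/800: 1, 0.42, 0.14, 0.04, 0
R0 = Σ lx·mx = 0 + 0.231 + 0.042 + 0.006 + 0 = 0.279
R0 < 1, so the population is declining.

declining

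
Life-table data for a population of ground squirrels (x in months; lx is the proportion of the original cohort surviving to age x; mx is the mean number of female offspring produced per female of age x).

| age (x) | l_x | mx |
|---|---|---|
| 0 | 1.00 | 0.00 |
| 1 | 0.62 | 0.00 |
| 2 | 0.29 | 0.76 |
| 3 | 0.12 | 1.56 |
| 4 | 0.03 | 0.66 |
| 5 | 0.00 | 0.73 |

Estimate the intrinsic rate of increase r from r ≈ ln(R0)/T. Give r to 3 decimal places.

-0.336

R0 = Σ lx·mx = 0 + 0 + 0.2204 + 0.1872 + 0.0198 + 0 = 0.4274
Σ x·lx·mx = 1.0816; T = 1.0816/0.4274 = 2.53065…
r ≈ ln(R0)/T = ln(0.4274)/2.53065… = -0.3359… → -0.336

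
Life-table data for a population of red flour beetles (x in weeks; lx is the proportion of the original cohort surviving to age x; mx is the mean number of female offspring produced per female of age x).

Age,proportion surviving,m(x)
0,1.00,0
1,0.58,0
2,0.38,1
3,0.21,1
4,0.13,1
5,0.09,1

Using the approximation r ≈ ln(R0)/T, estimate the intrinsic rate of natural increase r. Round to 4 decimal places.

-0.0723

R0 = Σ lx·mx = 0 + 0 + 0.38 + 0.21 + 0.13 + 0.09 = 0.81
Σ x·lx·mx = 2.36; T = 2.36/0.81 = 2.91358…
r ≈ ln(R0)/T = ln(0.81)/2.91358… = -0.072324… → -0.0723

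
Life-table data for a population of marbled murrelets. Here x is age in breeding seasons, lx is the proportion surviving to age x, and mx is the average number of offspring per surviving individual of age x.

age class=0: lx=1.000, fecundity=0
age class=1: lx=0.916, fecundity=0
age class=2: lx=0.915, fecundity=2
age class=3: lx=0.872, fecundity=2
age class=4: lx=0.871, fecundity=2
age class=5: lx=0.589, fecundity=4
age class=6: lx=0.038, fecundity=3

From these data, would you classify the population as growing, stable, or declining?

R0 = Σ lx·mx = 0 + 0 + 1.83 + 1.744 + 1.742 + 2.356 + 0.114 = 7.786
R0 > 1, so the population is growing.

growing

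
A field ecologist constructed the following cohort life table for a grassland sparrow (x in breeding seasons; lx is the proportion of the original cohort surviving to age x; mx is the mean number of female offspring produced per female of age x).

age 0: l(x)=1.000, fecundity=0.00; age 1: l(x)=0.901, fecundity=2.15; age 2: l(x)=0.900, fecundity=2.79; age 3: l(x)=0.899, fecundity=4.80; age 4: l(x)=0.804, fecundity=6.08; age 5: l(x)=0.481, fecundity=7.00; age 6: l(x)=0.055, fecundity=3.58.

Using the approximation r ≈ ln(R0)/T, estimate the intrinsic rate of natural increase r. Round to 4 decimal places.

R0 = Σ lx·mx = 0 + 1.93715 + 2.511 + 4.3152 + 4.88832 + 3.367 + 0.1969 = 17.21557
Σ x·lx·mx = 57.47443; T = 57.47443/17.21557 = 3.33851…
r ≈ ln(R0)/T = ln(17.21557)/3.33851… = 0.852419… → 0.8524

0.8524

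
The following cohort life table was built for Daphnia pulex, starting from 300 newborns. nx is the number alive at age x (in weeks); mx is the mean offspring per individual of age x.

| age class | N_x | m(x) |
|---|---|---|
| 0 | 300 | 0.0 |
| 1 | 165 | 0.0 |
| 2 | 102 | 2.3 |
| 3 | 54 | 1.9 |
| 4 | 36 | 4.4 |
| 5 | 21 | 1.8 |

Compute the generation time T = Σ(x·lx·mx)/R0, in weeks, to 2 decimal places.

lx = nx/n0 = nx/300: 1, 0.55, 0.34, 0.18, 0.12, 0.07
lx·mx: 0, 0, 0.782, 0.342, 0.528, 0.126 → R0 = 1.778
x·lx·mx: 0, 0, 1.564, 1.026, 2.112, 0.63 → Σ = 5.332
T = 5.332 / 1.778 = 2.998875… → 3.00

3.00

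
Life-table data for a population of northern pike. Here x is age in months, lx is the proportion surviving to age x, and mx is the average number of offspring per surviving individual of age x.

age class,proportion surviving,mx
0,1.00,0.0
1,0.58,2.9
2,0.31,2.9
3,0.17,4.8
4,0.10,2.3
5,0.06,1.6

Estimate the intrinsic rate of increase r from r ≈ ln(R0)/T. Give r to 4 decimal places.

R0 = Σ lx·mx = 0 + 1.682 + 0.899 + 0.816 + 0.23 + 0.096 = 3.723
Σ x·lx·mx = 7.328; T = 7.328/3.723 = 1.96831…
r ≈ ln(R0)/T = ln(3.723)/1.96831… = 0.667849… → 0.6678

0.6678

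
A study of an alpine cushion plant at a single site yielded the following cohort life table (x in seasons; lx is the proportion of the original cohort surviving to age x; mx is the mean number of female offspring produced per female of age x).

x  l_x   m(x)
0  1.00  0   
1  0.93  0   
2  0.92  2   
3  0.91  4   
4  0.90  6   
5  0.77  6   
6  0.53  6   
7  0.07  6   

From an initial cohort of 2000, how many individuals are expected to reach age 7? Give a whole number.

Expected survivors = N0 · l_7 = 2000 × 0.07 = 140 → 140

140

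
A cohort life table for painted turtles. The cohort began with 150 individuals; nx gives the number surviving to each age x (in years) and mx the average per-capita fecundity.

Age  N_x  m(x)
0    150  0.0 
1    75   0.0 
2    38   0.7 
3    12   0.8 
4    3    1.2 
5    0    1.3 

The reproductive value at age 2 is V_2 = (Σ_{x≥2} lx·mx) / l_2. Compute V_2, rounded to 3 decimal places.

1.047

lx = nx/n0 = nx/150: 1, 0.5, 0.25333…, 0.08, 0.02, 0
lx·mx for x ≥ 2: 0.177333…, 0.064, 0.024, 0 → sum = 0.265333…
V_2 = 0.265333… / l_2 = 0.265333… / 0.253333… = 1.047368… → 1.047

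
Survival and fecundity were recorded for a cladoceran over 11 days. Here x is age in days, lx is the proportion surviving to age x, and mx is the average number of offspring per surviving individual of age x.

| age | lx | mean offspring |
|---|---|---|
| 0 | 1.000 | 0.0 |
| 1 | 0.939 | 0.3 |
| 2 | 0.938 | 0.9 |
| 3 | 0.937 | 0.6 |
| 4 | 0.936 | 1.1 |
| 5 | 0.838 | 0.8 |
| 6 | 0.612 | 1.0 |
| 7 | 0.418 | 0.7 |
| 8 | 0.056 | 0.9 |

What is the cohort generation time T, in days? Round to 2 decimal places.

3.97

lx·mx: 0, 0.2817, 0.8442, 0.5622, 1.0296, 0.6704, 0.612, 0.2926, 0.0504 → R0 = 4.3431
x·lx·mx: 0, 0.2817, 1.6884, 1.6866, 4.1184, 3.352, 3.672, 2.0482, 0.4032 → Σ = 17.2505
T = 17.2505 / 4.3431 = 3.971932… → 3.97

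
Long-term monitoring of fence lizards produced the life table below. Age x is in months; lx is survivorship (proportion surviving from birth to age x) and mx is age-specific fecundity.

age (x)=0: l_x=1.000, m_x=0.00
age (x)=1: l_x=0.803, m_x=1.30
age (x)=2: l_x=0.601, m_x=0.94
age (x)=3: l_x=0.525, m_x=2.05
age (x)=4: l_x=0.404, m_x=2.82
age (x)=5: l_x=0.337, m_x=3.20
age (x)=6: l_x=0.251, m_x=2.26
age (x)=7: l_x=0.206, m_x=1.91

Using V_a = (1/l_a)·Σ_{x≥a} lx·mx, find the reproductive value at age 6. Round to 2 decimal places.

lx·mx for x ≥ 6: 0.56726, 0.39346 → sum = 0.96072
V_6 = 0.96072 / l_6 = 0.96072 / 0.251 = 3.82757… → 3.83

3.83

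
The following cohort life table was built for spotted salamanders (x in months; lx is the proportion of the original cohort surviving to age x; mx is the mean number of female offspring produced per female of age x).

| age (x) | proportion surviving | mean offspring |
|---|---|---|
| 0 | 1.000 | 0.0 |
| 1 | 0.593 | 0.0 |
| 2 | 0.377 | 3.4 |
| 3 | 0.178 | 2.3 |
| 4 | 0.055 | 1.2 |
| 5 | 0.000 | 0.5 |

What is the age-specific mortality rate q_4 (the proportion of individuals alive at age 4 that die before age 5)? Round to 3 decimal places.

q_4 = (l_4 − l_5) / l_4 = (0.055 − 0) / 0.055
     = 0.055 / 0.055 = 1 → 1.000

1.000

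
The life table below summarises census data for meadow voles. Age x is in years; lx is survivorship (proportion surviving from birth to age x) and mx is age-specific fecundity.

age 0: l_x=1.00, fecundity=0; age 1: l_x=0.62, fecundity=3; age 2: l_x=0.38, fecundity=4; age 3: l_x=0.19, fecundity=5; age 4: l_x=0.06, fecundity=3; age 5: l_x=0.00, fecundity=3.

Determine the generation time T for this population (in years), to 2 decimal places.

lx·mx: 0, 1.86, 1.52, 0.95, 0.18, 0 → R0 = 4.51
x·lx·mx: 0, 1.86, 3.04, 2.85, 0.72, 0 → Σ = 8.47
T = 8.47 / 4.51 = 1.878049… → 1.88

1.88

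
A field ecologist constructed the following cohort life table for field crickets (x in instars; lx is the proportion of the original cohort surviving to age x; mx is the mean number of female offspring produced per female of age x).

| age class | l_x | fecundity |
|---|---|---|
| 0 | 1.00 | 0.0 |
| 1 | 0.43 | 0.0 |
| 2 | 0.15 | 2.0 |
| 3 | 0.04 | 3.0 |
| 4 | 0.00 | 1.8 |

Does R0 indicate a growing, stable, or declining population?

declining

R0 = Σ lx·mx = 0 + 0 + 0.3 + 0.12 + 0 = 0.42
R0 < 1, so the population is declining.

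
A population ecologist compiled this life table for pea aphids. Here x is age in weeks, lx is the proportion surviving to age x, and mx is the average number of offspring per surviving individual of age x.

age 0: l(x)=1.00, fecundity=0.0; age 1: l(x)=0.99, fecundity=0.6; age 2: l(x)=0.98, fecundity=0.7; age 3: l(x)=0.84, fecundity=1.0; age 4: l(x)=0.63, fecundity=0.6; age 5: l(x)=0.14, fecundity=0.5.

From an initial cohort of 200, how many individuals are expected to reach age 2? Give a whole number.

Expected survivors = N0 · l_2 = 200 × 0.98 = 196 → 196

196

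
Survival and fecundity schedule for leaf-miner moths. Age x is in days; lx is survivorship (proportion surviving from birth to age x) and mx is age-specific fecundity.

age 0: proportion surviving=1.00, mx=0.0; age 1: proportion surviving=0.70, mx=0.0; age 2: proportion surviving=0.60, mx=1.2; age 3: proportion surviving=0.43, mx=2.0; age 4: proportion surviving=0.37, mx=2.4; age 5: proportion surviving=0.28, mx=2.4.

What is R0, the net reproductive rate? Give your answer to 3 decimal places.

3.140

lx·mx by age: 0, 0, 0.72, 0.86, 0.888, 0.672
R0 = Σ lx·mx = 3.14 → 3.140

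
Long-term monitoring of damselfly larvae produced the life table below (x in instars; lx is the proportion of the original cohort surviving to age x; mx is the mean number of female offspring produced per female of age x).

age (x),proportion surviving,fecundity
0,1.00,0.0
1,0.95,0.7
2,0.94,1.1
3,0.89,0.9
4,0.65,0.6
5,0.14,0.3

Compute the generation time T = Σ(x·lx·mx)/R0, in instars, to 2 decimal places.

lx·mx: 0, 0.665, 1.034, 0.801, 0.39, 0.042 → R0 = 2.932
x·lx·mx: 0, 0.665, 2.068, 2.403, 1.56, 0.21 → Σ = 6.906
T = 6.906 / 2.932 = 2.355389… → 2.36

2.36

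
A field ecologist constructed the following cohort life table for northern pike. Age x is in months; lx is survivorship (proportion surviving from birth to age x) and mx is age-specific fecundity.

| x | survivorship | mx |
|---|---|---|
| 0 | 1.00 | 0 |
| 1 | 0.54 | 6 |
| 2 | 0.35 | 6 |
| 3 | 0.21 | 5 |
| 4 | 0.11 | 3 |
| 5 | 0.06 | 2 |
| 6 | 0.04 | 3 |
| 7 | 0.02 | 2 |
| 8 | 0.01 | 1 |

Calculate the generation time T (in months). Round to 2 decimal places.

1.94

lx·mx: 0, 3.24, 2.1, 1.05, 0.33, 0.12, 0.12, 0.04, 0.01 → R0 = 7.01
x·lx·mx: 0, 3.24, 4.2, 3.15, 1.32, 0.6, 0.72, 0.28, 0.08 → Σ = 13.59
T = 13.59 / 7.01 = 1.938659… → 1.94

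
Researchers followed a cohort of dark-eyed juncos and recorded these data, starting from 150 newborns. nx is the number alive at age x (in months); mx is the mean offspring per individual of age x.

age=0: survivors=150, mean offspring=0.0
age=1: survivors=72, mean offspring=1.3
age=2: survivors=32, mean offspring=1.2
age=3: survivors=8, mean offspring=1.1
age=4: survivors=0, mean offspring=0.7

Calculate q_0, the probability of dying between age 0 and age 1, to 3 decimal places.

lx = nx/n0 = nx/150: 1, 0.48, 0.21333…, 0.05333…, 0
q_0 = (l_0 − l_1) / l_0 = (1 − 0.48) / 1
     = 0.52 / 1 = 0.52 → 0.520

0.520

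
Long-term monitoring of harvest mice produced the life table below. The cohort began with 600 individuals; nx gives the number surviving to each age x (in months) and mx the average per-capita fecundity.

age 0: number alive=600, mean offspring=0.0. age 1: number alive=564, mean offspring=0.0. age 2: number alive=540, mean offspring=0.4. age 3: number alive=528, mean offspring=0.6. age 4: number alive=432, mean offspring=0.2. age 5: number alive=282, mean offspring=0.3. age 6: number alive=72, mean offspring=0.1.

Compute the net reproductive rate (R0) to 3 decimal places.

lx = nx/n0 = nx/600: 1, 0.94, 0.9, 0.88, 0.72, 0.47, 0.12
lx·mx by age: 0, 0, 0.36, 0.528, 0.144, 0.141, 0.012
R0 = Σ lx·mx = 1.185 → 1.185

1.185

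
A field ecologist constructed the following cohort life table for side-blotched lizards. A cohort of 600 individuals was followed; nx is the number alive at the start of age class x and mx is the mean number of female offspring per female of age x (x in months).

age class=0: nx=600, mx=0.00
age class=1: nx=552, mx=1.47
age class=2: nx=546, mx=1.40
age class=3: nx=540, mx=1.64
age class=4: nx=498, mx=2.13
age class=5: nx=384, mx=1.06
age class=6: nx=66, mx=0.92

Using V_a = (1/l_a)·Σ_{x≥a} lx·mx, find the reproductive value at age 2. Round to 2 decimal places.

lx = nx/n0 = nx/600: 1, 0.92, 0.91, 0.9, 0.83, 0.64, 0.11
lx·mx for x ≥ 2: 1.274, 1.476, 1.7679, 0.6784, 0.1012 → sum = 5.2975
V_2 = 5.2975 / l_2 = 5.2975 / 0.91 = 5.821429… → 5.82

5.82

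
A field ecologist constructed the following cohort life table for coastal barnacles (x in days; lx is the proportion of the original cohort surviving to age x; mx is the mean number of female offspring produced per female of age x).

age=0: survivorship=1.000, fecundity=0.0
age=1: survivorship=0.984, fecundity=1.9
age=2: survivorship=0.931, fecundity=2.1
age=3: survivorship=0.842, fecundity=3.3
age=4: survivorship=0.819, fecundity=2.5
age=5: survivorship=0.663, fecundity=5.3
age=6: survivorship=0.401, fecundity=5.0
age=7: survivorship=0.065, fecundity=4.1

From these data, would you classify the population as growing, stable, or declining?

R0 = Σ lx·mx = 0 + 1.8696 + 1.9551 + 2.7786 + 2.0475 + 3.5139 + 2.005 + 0.2665 = 14.4362
R0 > 1, so the population is growing.

growing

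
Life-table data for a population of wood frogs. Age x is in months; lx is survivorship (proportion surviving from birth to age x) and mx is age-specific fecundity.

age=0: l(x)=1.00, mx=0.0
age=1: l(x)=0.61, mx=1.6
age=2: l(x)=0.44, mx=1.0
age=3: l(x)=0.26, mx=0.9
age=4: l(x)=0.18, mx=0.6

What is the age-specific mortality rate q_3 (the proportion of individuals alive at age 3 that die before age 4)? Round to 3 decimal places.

q_3 = (l_3 − l_4) / l_3 = (0.26 − 0.18) / 0.26
     = 0.08 / 0.26 = 0.307692… → 0.308

0.308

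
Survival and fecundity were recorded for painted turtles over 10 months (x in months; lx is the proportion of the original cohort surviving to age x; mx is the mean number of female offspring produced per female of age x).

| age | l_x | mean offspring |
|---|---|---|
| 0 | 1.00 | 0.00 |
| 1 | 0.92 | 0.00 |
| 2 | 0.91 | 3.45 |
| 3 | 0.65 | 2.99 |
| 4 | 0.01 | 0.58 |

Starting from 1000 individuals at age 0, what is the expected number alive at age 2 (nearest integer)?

Expected survivors = N0 · l_2 = 1000 × 0.91 = 910 → 910

910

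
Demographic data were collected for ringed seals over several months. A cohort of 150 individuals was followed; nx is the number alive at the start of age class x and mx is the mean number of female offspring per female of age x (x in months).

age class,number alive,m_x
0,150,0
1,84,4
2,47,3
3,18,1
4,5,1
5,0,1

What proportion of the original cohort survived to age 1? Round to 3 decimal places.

l_1 = n_1/n_0 = 84/150 = 0.56 → 0.560

0.560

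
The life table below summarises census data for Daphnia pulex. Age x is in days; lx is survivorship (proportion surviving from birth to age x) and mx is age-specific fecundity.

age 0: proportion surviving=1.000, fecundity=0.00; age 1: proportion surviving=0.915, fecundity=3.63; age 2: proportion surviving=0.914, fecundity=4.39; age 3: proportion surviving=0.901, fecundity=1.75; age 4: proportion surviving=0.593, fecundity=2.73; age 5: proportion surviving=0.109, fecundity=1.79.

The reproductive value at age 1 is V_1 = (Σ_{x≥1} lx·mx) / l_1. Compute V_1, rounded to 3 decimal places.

11.721

lx·mx for x ≥ 1: 3.32145, 4.01246, 1.57675, 1.61889, 0.19511 → sum = 10.72466
V_1 = 10.72466 / l_1 = 10.72466 / 0.915 = 11.72094… → 11.721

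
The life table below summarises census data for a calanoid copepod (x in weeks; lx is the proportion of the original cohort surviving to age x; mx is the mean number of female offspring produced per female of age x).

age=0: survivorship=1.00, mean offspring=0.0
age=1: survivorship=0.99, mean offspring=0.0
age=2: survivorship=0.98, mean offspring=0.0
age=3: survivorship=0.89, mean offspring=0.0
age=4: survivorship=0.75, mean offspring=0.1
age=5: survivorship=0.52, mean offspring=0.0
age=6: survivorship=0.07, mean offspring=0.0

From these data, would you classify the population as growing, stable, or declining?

declining

R0 = Σ lx·mx = 0 + 0 + 0 + 0 + 0.075 + 0 + 0 = 0.075
R0 < 1, so the population is declining.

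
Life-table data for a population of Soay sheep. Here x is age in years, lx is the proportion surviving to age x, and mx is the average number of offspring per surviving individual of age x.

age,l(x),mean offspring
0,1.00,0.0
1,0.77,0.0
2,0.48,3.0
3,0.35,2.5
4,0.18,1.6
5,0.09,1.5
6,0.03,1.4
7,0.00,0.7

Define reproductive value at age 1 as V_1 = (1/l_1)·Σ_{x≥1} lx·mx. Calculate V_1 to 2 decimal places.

3.61

lx·mx for x ≥ 1: 0, 1.44, 0.875, 0.288, 0.135, 0.042, 0 → sum = 2.78
V_1 = 2.78 / l_1 = 2.78 / 0.77 = 3.61039… → 3.61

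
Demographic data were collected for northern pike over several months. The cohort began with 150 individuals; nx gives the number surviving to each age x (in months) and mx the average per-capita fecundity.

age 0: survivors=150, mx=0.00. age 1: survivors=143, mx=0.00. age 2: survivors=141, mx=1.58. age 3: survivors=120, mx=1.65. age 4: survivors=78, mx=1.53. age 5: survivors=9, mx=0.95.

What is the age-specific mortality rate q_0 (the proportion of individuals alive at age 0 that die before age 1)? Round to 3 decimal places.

lx = nx/n0 = nx/150: 1, 0.95333…, 0.94, 0.8, 0.52, 0.06
q_0 = (l_0 − l_1) / l_0 = (1 − 0.953333…) / 1
     = 0.046667… / 1 = 0.046667… → 0.047

0.047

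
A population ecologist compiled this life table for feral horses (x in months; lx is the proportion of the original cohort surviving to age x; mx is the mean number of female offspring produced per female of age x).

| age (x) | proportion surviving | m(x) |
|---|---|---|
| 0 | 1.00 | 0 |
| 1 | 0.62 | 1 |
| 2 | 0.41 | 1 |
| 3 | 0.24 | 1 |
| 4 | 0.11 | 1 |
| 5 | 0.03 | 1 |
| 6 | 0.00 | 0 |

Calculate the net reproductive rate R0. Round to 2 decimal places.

1.41

lx·mx by age: 0, 0.62, 0.41, 0.24, 0.11, 0.03, 0
R0 = Σ lx·mx = 1.41 → 1.41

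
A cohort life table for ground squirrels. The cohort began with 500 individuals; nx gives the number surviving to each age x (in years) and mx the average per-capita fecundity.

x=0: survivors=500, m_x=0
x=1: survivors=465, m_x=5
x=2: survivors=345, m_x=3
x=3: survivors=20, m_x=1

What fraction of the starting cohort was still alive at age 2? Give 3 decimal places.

0.690

l_2 = n_2/n_0 = 345/500 = 0.69 → 0.690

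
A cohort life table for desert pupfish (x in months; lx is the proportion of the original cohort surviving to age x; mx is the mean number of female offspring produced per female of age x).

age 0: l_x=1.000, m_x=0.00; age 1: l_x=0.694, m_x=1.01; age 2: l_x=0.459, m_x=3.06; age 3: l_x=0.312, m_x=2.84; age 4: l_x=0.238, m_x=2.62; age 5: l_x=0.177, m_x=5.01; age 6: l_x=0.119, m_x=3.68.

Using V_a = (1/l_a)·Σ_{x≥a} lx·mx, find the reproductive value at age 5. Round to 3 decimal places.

7.484

lx·mx for x ≥ 5: 0.88677, 0.43792 → sum = 1.32469
V_5 = 1.32469 / l_5 = 1.32469 / 0.177 = 7.484124… → 7.484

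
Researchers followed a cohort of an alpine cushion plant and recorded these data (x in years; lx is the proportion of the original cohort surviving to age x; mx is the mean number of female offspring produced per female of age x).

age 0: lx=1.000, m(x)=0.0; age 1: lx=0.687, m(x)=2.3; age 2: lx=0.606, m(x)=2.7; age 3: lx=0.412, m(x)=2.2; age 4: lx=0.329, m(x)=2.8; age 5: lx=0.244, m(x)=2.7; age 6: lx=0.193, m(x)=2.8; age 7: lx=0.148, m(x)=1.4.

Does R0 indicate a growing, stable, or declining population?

growing

R0 = Σ lx·mx = 0 + 1.5801 + 1.6362 + 0.9064 + 0.9212 + 0.6588 + 0.5404 + 0.2072 = 6.4503
R0 > 1, so the population is growing.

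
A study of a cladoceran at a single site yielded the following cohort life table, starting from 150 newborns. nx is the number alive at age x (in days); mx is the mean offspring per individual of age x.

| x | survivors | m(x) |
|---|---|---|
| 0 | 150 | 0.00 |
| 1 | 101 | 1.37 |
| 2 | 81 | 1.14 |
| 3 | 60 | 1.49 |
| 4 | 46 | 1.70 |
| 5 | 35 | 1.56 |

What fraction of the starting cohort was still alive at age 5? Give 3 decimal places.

l_5 = n_5/n_0 = 35/150 = 0.233333… → 0.233

0.233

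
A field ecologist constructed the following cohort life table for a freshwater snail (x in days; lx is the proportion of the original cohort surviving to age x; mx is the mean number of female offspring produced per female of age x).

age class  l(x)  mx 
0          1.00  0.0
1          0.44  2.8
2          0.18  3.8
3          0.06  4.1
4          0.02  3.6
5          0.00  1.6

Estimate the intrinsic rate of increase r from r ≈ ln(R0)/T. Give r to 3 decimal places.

R0 = Σ lx·mx = 0 + 1.232 + 0.684 + 0.246 + 0.072 + 0 = 2.234
Σ x·lx·mx = 3.626; T = 3.626/2.234 = 1.6231…
r ≈ ln(R0)/T = ln(2.234)/1.6231… = 0.49522… → 0.495

0.495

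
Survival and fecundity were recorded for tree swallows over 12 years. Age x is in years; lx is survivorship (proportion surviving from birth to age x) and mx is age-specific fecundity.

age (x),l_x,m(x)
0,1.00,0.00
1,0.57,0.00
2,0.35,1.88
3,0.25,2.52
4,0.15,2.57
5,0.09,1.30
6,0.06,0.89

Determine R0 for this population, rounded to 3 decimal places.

1.844

lx·mx by age: 0, 0, 0.658, 0.63, 0.3855, 0.117, 0.0534
R0 = Σ lx·mx = 1.8439 → 1.844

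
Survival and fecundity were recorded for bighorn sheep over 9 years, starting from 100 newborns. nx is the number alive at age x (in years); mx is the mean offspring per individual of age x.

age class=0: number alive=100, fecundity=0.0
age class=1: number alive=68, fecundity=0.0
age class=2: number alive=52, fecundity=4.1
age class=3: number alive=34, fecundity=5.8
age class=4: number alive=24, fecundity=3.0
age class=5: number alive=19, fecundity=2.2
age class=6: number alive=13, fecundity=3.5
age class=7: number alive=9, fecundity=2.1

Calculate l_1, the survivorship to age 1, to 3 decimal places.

0.680

l_1 = n_1/n_0 = 68/100 = 0.68 → 0.680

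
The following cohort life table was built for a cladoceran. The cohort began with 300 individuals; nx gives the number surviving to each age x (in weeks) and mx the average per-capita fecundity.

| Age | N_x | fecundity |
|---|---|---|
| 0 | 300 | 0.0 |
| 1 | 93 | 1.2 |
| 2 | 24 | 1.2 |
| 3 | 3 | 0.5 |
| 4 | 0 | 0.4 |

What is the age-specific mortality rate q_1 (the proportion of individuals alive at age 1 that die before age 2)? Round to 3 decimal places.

0.742

lx = nx/n0 = nx/300: 1, 0.31, 0.08, 0.01, 0
q_1 = (l_1 − l_2) / l_1 = (0.31 − 0.08) / 0.31
     = 0.23 / 0.31 = 0.741935… → 0.742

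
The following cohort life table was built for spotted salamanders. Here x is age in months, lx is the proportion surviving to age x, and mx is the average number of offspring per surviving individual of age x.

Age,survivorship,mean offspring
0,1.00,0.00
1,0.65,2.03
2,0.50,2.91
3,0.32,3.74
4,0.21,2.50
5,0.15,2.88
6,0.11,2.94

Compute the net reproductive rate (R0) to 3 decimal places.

5.252

lx·mx by age: 0, 1.3195, 1.455, 1.1968, 0.525, 0.432, 0.3234
R0 = Σ lx·mx = 5.2517 → 5.252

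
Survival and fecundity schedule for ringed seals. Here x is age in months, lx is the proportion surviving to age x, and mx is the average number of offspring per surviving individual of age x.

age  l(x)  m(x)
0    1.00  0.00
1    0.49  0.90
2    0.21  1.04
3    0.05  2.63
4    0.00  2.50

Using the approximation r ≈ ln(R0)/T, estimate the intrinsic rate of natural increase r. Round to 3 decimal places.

R0 = Σ lx·mx = 0 + 0.441 + 0.2184 + 0.1315 + 0 = 0.7909
Σ x·lx·mx = 1.2723; T = 1.2723/0.7909 = 1.60867…
r ≈ ln(R0)/T = ln(0.7909)/1.60867… = -0.14582… → -0.146

-0.146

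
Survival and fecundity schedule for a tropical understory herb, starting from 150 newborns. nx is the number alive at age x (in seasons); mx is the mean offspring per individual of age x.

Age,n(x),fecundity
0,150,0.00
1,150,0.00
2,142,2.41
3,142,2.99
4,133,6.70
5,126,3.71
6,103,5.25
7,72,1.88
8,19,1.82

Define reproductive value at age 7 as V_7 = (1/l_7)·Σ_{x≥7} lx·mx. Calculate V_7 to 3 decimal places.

lx = nx/n0 = nx/150: 1, 1, 0.94667…, 0.94667…, 0.88667…, 0.84, 0.68667…, 0.48, 0.12667…
lx·mx for x ≥ 7: 0.9024, 0.230533… → sum = 1.132933…
V_7 = 1.132933… / l_7 = 1.132933… / 0.48 = 2.360278… → 2.360

2.360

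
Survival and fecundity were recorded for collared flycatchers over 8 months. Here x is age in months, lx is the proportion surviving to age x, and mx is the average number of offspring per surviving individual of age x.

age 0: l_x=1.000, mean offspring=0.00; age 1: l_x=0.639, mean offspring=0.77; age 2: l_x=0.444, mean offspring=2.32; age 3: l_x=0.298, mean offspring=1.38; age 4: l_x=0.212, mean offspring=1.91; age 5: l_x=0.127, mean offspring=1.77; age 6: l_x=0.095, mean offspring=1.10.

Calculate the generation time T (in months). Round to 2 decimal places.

lx·mx: 0, 0.49203, 1.03008, 0.41124, 0.40492, 0.22479, 0.1045 → R0 = 2.66756
x·lx·mx: 0, 0.49203, 2.06016, 1.23372, 1.61968, 1.12395, 0.627 → Σ = 7.15654
T = 7.15654 / 2.66756 = 2.682804… → 2.68

2.68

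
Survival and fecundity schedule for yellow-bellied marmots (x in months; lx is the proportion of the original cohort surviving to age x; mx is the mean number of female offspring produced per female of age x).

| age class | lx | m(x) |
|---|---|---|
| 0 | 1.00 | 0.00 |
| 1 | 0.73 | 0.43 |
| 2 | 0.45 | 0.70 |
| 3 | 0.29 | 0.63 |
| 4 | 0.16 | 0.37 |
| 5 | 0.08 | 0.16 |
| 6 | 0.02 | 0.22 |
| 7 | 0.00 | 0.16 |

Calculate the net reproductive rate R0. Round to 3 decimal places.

0.888

lx·mx by age: 0, 0.3139, 0.315, 0.1827, 0.0592, 0.0128, 0.0044, 0
R0 = Σ lx·mx = 0.888 → 0.888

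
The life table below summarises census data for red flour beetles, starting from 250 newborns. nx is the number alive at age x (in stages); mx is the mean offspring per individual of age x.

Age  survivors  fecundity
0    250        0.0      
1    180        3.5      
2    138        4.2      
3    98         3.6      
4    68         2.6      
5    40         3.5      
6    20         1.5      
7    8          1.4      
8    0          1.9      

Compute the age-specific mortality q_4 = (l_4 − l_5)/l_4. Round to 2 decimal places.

0.41

lx = nx/n0 = nx/250: 1, 0.72, 0.552, 0.392, 0.272, 0.16, 0.08, 0.032, 0
q_4 = (l_4 − l_5) / l_4 = (0.272 − 0.16) / 0.272
     = 0.112 / 0.272 = 0.411765… → 0.41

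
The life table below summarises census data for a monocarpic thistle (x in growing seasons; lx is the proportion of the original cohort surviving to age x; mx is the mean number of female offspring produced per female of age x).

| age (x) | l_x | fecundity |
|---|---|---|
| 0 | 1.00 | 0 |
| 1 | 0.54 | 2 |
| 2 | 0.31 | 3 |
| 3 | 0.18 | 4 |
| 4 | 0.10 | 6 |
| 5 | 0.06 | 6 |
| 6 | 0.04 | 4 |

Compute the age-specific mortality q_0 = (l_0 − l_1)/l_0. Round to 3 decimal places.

q_0 = (l_0 − l_1) / l_0 = (1 − 0.54) / 1
     = 0.46 / 1 = 0.46 → 0.460

0.460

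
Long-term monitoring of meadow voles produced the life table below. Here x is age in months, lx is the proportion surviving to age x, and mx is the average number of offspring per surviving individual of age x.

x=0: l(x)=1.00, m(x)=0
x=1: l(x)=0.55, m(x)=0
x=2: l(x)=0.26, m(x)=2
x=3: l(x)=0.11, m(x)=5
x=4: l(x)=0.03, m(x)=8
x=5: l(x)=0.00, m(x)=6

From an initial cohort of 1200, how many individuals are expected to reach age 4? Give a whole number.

36

Expected survivors = N0 · l_4 = 1200 × 0.03 = 36 → 36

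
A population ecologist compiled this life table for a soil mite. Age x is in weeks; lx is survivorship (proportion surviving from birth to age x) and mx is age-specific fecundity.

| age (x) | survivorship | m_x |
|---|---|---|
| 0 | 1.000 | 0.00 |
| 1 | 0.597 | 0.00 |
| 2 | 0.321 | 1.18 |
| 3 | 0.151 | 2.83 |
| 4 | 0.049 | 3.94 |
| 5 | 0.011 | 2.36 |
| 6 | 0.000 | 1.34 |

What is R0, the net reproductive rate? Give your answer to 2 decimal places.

lx·mx by age: 0, 0, 0.37878, 0.42733, 0.19306, 0.02596, 0
R0 = Σ lx·mx = 1.02513 → 1.03

1.03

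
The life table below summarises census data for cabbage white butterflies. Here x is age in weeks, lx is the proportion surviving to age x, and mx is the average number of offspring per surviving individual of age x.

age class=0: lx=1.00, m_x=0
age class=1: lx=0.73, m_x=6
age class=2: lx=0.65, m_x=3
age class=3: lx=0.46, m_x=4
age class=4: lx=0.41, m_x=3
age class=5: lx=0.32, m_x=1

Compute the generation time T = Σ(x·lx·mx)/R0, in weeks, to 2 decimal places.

lx·mx: 0, 4.38, 1.95, 1.84, 1.23, 0.32 → R0 = 9.72
x·lx·mx: 0, 4.38, 3.9, 5.52, 4.92, 1.6 → Σ = 20.32
T = 20.32 / 9.72 = 2.090535… → 2.09

2.09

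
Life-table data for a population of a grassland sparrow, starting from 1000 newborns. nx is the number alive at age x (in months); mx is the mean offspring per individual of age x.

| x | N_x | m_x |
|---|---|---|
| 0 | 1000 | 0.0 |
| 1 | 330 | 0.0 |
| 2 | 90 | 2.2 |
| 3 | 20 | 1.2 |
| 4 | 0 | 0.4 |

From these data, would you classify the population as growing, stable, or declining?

declining

lx = nx/n0 = nx/1000: 1, 0.33, 0.09, 0.02, 0
R0 = Σ lx·mx = 0 + 0 + 0.198 + 0.024 + 0 = 0.222
R0 < 1, so the population is declining.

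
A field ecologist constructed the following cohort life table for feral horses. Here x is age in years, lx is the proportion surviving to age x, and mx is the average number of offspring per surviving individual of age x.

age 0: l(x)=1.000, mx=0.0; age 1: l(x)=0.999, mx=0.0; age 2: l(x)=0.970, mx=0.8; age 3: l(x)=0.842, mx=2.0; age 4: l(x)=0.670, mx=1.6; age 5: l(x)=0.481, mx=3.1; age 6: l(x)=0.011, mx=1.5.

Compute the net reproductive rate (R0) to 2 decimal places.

lx·mx by age: 0, 0, 0.776, 1.684, 1.072, 1.4911, 0.0165
R0 = Σ lx·mx = 5.0396 → 5.04

5.04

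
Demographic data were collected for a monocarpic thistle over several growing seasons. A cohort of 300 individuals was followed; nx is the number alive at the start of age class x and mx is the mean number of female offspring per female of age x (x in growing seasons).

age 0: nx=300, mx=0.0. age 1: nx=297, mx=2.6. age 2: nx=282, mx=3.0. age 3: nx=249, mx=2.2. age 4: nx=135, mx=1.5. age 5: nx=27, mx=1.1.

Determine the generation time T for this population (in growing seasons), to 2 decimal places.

lx = nx/n0 = nx/300: 1, 0.99, 0.94, 0.83, 0.45, 0.09
lx·mx: 0, 2.574, 2.82, 1.826, 0.675, 0.099 → R0 = 7.994
x·lx·mx: 0, 2.574, 5.64, 5.478, 2.7, 0.495 → Σ = 16.887
T = 16.887 / 7.994 = 2.112459… → 2.11

2.11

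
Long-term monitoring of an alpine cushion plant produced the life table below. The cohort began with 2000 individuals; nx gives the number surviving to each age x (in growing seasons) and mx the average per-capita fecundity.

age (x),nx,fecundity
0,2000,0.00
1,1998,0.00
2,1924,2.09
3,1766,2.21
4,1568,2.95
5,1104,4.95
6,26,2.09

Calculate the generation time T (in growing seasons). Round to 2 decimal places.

3.65

lx = nx/n0 = nx/2000: 1, 0.999, 0.962, 0.883, 0.784, 0.552, 0.013
lx·mx: 0, 0, 2.01058, 1.95143, 2.3128, 2.7324, 0.02717 → R0 = 9.03438
x·lx·mx: 0, 0, 4.02116, 5.85429, 9.2512, 13.662, 0.16302 → Σ = 32.95167
T = 32.95167 / 9.03438 = 3.647364… → 3.65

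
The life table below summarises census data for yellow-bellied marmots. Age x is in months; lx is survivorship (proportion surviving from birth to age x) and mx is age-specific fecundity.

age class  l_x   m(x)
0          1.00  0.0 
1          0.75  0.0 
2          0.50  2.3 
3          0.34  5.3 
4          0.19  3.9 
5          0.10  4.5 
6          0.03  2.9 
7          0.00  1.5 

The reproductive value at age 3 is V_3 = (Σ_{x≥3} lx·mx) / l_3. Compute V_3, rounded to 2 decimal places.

9.06

lx·mx for x ≥ 3: 1.802, 0.741, 0.45, 0.087, 0 → sum = 3.08
V_3 = 3.08 / l_3 = 3.08 / 0.34 = 9.058824… → 9.06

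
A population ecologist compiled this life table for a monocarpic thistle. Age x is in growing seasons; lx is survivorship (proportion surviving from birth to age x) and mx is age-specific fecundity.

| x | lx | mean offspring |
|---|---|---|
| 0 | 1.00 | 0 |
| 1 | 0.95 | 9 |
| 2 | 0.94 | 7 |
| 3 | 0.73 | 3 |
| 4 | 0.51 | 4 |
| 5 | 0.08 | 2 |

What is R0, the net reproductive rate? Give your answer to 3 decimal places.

19.520

lx·mx by age: 0, 8.55, 6.58, 2.19, 2.04, 0.16
R0 = Σ lx·mx = 19.52 → 19.520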